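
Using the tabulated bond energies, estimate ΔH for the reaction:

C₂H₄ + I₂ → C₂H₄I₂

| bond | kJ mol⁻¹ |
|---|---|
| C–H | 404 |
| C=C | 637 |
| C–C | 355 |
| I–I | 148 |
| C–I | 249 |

Bonds broken (reactants):
  C–H: 4 × 404 = 1616
  C=C: 1 × 637 = 637
  I–I: 1 × 148 = 148
  Σ(broken) = 2401 kJ
Bonds formed (products):
  C–C: 1 × 355 = 355
  C–H: 4 × 404 = 1616
  C–I: 2 × 249 = 498
  Σ(formed) = 2469 kJ
ΔH = Σ(broken) − Σ(formed) = 2401 − 2469 = −68 kJ

ΔH ≈ −68 kJ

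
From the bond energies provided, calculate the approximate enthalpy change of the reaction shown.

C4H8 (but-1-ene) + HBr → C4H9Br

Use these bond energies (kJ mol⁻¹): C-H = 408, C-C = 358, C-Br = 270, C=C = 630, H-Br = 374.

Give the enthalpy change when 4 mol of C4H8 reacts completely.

Bonds broken (reactants):
  C-C: 2 × 358 = 716
  C-H: 8 × 408 = 3264
  C=C: 1 × 630 = 630
  H-Br: 1 × 374 = 374
  Σ(broken) = 4984 kJ
Bonds formed (products):
  C-Br: 1 × 270 = 270
  C-C: 3 × 358 = 1074
  C-H: 9 × 408 = 3672
  Σ(formed) = 5016 kJ
ΔH = Σ(broken) − Σ(formed) = 4984 − 5016 = −32 kJ
For 4× the reaction as written: 4 × (−32) = −128 kJ

ΔH = −128 kJ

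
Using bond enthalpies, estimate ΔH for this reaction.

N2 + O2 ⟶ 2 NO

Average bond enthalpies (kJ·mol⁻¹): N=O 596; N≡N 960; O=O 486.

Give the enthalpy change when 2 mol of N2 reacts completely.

ΔH = +508 kJ

Bonds broken (reactants):
  N≡N: 1 × 960 = 960
  O=O: 1 × 486 = 486
  Σ(broken) = 1446 kJ
Bonds formed (products):
  N=O: 2 × 596 = 1192
  Σ(formed) = 1192 kJ
ΔH = Σ(broken) − Σ(formed) = 1446 − 1192 = +254 kJ
For 2× the reaction as written: 2 × (+254) = +508 kJ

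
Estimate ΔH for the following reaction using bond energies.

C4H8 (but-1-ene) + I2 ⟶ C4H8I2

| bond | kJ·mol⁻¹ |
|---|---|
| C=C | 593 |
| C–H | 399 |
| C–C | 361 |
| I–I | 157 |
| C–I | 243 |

Bonds broken (reactants):
  C–C: 2 × 361 = 722
  C–H: 8 × 399 = 3192
  C=C: 1 × 593 = 593
  I–I: 1 × 157 = 157
  Σ(broken) = 4664 kJ
Bonds formed (products):
  C–C: 3 × 361 = 1083
  C–H: 8 × 399 = 3192
  C–I: 2 × 243 = 486
  Σ(formed) = 4761 kJ
ΔH = Σ(broken) − Σ(formed) = 4664 − 4761 = −97 kJ

ΔH ≈ −97 kJ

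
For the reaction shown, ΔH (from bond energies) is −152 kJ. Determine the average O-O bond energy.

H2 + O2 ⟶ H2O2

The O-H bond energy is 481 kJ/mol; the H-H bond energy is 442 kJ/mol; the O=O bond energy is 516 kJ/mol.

Let D be the O-O bond energy.
Σ(broken) = 1×442 + 1×516 = 958
Σ(formed) = 2×481 + 1×D = 962 + D
ΔH = Σ(broken) − Σ(formed) = (958) − (962 + D) = −4 − D
Setting this equal to −152 kJ gives D = 148 kJ/mol.

D(O-O) ≈ 148 kJ/mol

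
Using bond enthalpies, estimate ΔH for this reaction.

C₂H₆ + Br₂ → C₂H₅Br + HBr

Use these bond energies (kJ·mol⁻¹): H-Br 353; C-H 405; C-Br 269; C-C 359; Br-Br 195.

Bonds broken (reactants):
  Br-Br: 1 × 195 = 195
  C-C: 1 × 359 = 359
  C-H: 6 × 405 = 2430
  Σ(broken) = 2984 kJ
Bonds formed (products):
  C-Br: 1 × 269 = 269
  C-C: 1 × 359 = 359
  C-H: 5 × 405 = 2025
  H-Br: 1 × 353 = 353
  Σ(formed) = 3006 kJ
ΔH = Σ(broken) − Σ(formed) = 2984 − 3006 = −22 kJ

ΔH ≈ −22 kJ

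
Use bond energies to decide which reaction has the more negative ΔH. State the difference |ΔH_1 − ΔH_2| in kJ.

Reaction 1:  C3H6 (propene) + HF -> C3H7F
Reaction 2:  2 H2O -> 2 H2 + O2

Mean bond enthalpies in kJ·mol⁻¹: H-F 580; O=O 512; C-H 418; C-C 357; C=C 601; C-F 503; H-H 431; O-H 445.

Reaction 1:
  Bonds broken (reactants):
    C-C: 1 × 357 = 357
    C-H: 6 × 418 = 2508
    C=C: 1 × 601 = 601
    H-F: 1 × 580 = 580
    Σ(broken) = 4046 kJ
  Bonds formed (products):
    C-C: 2 × 357 = 714
    C-F: 1 × 503 = 503
    C-H: 7 × 418 = 2926
    Σ(formed) = 4143 kJ
  ΔH_1 = 4046 − 4143 = −97 kJ
Reaction 2:
  Bonds broken (reactants):
    O-H: 4 × 445 = 1780
    Σ(broken) = 1780 kJ
  Bonds formed (products):
    H-H: 2 × 431 = 862
    O=O: 1 × 512 = 512
    Σ(formed) = 1374 kJ
  ΔH_2 = 1780 − 1374 = +406 kJ
ΔH_1 − ΔH_2 = −503 kJ, so reaction 1 has the more negative ΔH; |ΔH_1 − ΔH_2| = 503 kJ.

Reaction 1, by 503 kJ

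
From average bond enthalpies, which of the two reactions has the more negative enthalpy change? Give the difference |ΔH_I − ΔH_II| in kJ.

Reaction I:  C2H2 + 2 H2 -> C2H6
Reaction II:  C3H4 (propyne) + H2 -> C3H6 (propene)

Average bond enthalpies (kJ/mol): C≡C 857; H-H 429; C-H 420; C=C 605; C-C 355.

Reaction I, by 161 kJ

Reaction I:
  Bonds broken (reactants):
    C≡C: 1 × 857 = 857
    C-H: 2 × 420 = 840
    H-H: 2 × 429 = 858
    Σ(broken) = 2555 kJ
  Bonds formed (products):
    C-C: 1 × 355 = 355
    C-H: 6 × 420 = 2520
    Σ(formed) = 2875 kJ
  ΔH_I = 2555 − 2875 = −320 kJ
Reaction II:
  Bonds broken (reactants):
    C≡C: 1 × 857 = 857
    C-C: 1 × 355 = 355
    C-H: 4 × 420 = 1680
    H-H: 1 × 429 = 429
    Σ(broken) = 3321 kJ
  Bonds formed (products):
    C-C: 1 × 355 = 355
    C-H: 6 × 420 = 2520
    C=C: 1 × 605 = 605
    Σ(formed) = 3480 kJ
  ΔH_II = 3321 − 3480 = −159 kJ
ΔH_I − ΔH_II = −161 kJ, so reaction I has the more negative ΔH; |ΔH_I − ΔH_II| = 161 kJ.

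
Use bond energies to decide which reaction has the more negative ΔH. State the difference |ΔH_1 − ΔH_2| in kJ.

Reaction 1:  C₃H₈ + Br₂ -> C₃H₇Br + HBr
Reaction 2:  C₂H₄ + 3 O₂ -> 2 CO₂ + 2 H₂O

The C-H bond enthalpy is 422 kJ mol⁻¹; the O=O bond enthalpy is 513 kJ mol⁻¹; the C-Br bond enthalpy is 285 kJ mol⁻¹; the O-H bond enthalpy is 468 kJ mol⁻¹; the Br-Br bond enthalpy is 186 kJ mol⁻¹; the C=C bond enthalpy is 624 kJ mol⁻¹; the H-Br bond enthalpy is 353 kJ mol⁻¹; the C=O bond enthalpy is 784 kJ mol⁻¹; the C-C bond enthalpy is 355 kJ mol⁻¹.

Reaction 2, by 1127 kJ

Reaction 1:
  Bonds broken (reactants):
    Br-Br: 1 × 186 = 186
    C-C: 2 × 355 = 710
    C-H: 8 × 422 = 3376
    Σ(broken) = 4272 kJ
  Bonds formed (products):
    C-Br: 1 × 285 = 285
    C-C: 2 × 355 = 710
    C-H: 7 × 422 = 2954
    H-Br: 1 × 353 = 353
    Σ(formed) = 4302 kJ
  ΔH_1 = 4272 − 4302 = −30 kJ
Reaction 2:
  Bonds broken (reactants):
    C-H: 4 × 422 = 1688
    C=C: 1 × 624 = 624
    O=O: 3 × 513 = 1539
    Σ(broken) = 3851 kJ
  Bonds formed (products):
    C=O: 4 × 784 = 3136
    O-H: 4 × 468 = 1872
    Σ(formed) = 5008 kJ
  ΔH_2 = 3851 − 5008 = −1157 kJ
ΔH_1 − ΔH_2 = +1127 kJ, so reaction 2 has the more negative ΔH; |ΔH_1 − ΔH_2| = 1127 kJ.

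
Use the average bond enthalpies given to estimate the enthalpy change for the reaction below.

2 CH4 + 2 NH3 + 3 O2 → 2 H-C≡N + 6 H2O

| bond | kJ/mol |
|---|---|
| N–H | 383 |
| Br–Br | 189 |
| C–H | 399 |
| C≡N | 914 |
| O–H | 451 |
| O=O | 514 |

ΔH ≈ −1006 kJ

Bonds broken (reactants):
  C–H: 8 × 399 = 3192
  N–H: 6 × 383 = 2298
  O=O: 3 × 514 = 1542
  Σ(broken) = 7032 kJ
Bonds formed (products):
  C≡N: 2 × 914 = 1828
  C–H: 2 × 399 = 798
  O–H: 12 × 451 = 5412
  Σ(formed) = 8038 kJ
ΔH = Σ(broken) − Σ(formed) = 7032 − 8038 = −1006 kJ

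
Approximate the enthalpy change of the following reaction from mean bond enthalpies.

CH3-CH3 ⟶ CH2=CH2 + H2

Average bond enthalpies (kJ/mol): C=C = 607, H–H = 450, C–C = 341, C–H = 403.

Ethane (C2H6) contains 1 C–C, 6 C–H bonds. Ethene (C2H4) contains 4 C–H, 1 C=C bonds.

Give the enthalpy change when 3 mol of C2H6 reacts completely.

Bonds broken (reactants):
  C–C: 1 × 341 = 341
  C–H: 6 × 403 = 2418
  Σ(broken) = 2759 kJ
Bonds formed (products):
  C–H: 4 × 403 = 1612
  C=C: 1 × 607 = 607
  H–H: 1 × 450 = 450
  Σ(formed) = 2669 kJ
ΔH = Σ(broken) − Σ(formed) = 2759 − 2669 = +90 kJ
For 3× the reaction as written: 3 × (+90) = +270 kJ

ΔH = +270 kJ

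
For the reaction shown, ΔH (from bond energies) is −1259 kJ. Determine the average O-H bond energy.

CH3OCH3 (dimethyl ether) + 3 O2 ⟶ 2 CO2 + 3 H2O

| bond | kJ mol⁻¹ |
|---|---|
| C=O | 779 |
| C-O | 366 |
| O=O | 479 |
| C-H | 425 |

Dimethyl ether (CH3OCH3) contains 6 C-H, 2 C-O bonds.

Let D be the O-H bond energy.
Σ(broken) = 6×425 + 2×366 + 3×479 = 4719
Σ(formed) = 4×779 + 6×D = 3116 + 6D
ΔH = Σ(broken) − Σ(formed) = (4719) − (3116 + 6D) = +1603 − 6D
Setting this equal to −1259 kJ gives 6D = 2862, so D = 477 kJ/mol.

D(O-H) ≈ 477 kJ/mol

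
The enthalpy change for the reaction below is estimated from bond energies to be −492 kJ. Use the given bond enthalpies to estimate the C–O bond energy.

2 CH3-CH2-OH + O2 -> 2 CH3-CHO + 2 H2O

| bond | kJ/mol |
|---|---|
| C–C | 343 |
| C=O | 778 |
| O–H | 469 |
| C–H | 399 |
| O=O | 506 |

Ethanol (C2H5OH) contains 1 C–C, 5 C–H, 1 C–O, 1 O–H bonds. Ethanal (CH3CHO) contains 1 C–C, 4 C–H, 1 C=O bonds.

D(C–O) ≈ 349 kJ/mol

Let D be the C–O bond energy.
Σ(broken) = 2×343 + 10×399 + 2×D + 2×469 + 1×506 = 6120 + 2D
Σ(formed) = 2×343 + 8×399 + 2×778 + 4×469 = 7310
ΔH = Σ(broken) − Σ(formed) = (6120 + 2D) − (7310) = −1190 + 2D
Setting this equal to −492 kJ gives 2D = 698, so D = 349 kJ/mol.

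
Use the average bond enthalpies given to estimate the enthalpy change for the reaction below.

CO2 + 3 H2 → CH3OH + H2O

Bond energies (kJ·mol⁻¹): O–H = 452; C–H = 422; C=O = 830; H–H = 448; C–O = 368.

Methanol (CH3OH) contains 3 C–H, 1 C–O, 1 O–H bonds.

ΔH ≈ +14 kJ

Bonds broken (reactants):
  C=O: 2 × 830 = 1660
  H–H: 3 × 448 = 1344
  Σ(broken) = 3004 kJ
Bonds formed (products):
  C–H: 3 × 422 = 1266
  C–O: 1 × 368 = 368
  O–H: 3 × 452 = 1356
  Σ(formed) = 2990 kJ
ΔH = Σ(broken) − Σ(formed) = 3004 − 2990 = +14 kJ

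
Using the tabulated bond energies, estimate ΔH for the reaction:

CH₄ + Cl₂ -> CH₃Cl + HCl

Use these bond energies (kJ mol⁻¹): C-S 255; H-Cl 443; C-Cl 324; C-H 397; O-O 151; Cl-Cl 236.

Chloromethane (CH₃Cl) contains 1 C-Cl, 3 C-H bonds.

Bonds broken (reactants):
  C-H: 4 × 397 = 1588
  Cl-Cl: 1 × 236 = 236
  Σ(broken) = 1824 kJ
Bonds formed (products):
  C-Cl: 1 × 324 = 324
  C-H: 3 × 397 = 1191
  H-Cl: 1 × 443 = 443
  Σ(formed) = 1958 kJ
ΔH = Σ(broken) − Σ(formed) = 1824 − 1958 = −134 kJ

ΔH ≈ −134 kJ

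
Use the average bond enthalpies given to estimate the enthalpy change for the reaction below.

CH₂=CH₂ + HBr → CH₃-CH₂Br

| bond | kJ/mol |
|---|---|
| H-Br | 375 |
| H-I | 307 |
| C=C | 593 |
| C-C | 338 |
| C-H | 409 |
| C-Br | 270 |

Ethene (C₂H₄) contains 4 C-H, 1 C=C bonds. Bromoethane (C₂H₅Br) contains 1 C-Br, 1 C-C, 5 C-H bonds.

Bonds broken (reactants):
  C-H: 4 × 409 = 1636
  C=C: 1 × 593 = 593
  H-Br: 1 × 375 = 375
  Σ(broken) = 2604 kJ
Bonds formed (products):
  C-Br: 1 × 270 = 270
  C-C: 1 × 338 = 338
  C-H: 5 × 409 = 2045
  Σ(formed) = 2653 kJ
ΔH = Σ(broken) − Σ(formed) = 2604 − 2653 = −49 kJ

ΔH ≈ −49 kJ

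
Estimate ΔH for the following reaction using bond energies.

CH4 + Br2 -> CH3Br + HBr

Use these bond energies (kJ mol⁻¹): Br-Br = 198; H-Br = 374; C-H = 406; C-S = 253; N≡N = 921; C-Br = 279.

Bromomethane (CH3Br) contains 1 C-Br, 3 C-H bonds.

ΔH ≈ −49 kJ

Bonds broken (reactants):
  Br-Br: 1 × 198 = 198
  C-H: 4 × 406 = 1624
  Σ(broken) = 1822 kJ
Bonds formed (products):
  C-Br: 1 × 279 = 279
  C-H: 3 × 406 = 1218
  H-Br: 1 × 374 = 374
  Σ(formed) = 1871 kJ
ΔH = Σ(broken) − Σ(formed) = 1822 − 1871 = −49 kJ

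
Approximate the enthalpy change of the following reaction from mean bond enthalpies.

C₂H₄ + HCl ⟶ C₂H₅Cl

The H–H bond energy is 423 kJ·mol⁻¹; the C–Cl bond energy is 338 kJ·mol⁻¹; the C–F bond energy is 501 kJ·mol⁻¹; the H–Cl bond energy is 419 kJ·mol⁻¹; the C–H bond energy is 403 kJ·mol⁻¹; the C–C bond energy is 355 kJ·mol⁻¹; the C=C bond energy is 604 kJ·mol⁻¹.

Bonds broken (reactants):
  C–H: 4 × 403 = 1612
  C=C: 1 × 604 = 604
  H–Cl: 1 × 419 = 419
  Σ(broken) = 2635 kJ
Bonds formed (products):
  C–C: 1 × 355 = 355
  C–Cl: 1 × 338 = 338
  C–H: 5 × 403 = 2015
  Σ(formed) = 2708 kJ
ΔH = Σ(broken) − Σ(formed) = 2635 − 2708 = −73 kJ

ΔH ≈ −73 kJ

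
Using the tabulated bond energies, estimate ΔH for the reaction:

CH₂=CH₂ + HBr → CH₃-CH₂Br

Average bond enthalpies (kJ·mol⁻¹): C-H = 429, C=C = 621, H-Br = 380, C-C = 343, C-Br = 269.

Bonds broken (reactants):
  C-H: 4 × 429 = 1716
  C=C: 1 × 621 = 621
  H-Br: 1 × 380 = 380
  Σ(broken) = 2717 kJ
Bonds formed (products):
  C-Br: 1 × 269 = 269
  C-C: 1 × 343 = 343
  C-H: 5 × 429 = 2145
  Σ(formed) = 2757 kJ
ΔH = Σ(broken) − Σ(formed) = 2717 − 2757 = −40 kJ

ΔH ≈ −40 kJ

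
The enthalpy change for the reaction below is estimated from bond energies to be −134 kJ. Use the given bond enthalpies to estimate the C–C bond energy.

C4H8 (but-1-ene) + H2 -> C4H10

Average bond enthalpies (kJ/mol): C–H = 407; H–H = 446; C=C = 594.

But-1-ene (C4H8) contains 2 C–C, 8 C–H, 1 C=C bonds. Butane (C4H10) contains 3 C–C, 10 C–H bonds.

Let D be the C–C bond energy.
Σ(broken) = 2×D + 8×407 + 1×594 + 1×446 = 4296 + 2D
Σ(formed) = 3×D + 10×407 = 4070 + 3D
ΔH = Σ(broken) − Σ(formed) = (4296 + 2D) − (4070 + 3D) = +226 − D
Setting this equal to −134 kJ gives D = 360 kJ/mol.

D(C–C) ≈ 360 kJ/mol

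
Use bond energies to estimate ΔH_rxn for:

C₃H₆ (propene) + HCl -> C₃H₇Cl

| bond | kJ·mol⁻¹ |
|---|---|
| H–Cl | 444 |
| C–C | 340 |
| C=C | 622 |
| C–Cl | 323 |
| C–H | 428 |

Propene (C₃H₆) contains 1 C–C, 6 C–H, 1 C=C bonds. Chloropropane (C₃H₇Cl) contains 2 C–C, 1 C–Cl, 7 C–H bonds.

ΔH ≈ −25 kJ

Bonds broken (reactants):
  C–C: 1 × 340 = 340
  C–H: 6 × 428 = 2568
  C=C: 1 × 622 = 622
  H–Cl: 1 × 444 = 444
  Σ(broken) = 3974 kJ
Bonds formed (products):
  C–C: 2 × 340 = 680
  C–Cl: 1 × 323 = 323
  C–H: 7 × 428 = 2996
  Σ(formed) = 3999 kJ
ΔH = Σ(broken) − Σ(formed) = 3974 − 3999 = −25 kJ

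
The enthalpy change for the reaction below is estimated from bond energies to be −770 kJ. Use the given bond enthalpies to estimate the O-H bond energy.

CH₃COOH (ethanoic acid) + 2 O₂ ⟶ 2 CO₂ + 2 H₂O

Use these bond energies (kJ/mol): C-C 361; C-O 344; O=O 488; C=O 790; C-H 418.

Let D be the O-H bond energy.
Σ(broken) = 1×361 + 3×418 + 1×344 + 1×790 + 1×D + 2×488 = 3725 + D
Σ(formed) = 4×790 + 4×D = 3160 + 4D
ΔH = Σ(broken) − Σ(formed) = (3725 + D) − (3160 + 4D) = +565 − 3D
Setting this equal to −770 kJ gives 3D = 1335, so D = 445 kJ/mol.

D(O-H) ≈ 445 kJ/mol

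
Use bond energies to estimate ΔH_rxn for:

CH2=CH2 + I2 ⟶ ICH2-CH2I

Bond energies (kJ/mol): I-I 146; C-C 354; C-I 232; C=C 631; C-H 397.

Bonds broken (reactants):
  C-H: 4 × 397 = 1588
  C=C: 1 × 631 = 631
  I-I: 1 × 146 = 146
  Σ(broken) = 2365 kJ
Bonds formed (products):
  C-C: 1 × 354 = 354
  C-H: 4 × 397 = 1588
  C-I: 2 × 232 = 464
  Σ(formed) = 2406 kJ
ΔH = Σ(broken) − Σ(formed) = 2365 − 2406 = −41 kJ

ΔH ≈ −41 kJ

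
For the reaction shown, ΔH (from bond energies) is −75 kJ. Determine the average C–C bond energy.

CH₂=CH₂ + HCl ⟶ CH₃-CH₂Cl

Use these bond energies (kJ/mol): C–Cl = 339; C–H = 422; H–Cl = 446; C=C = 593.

D(C–C) ≈ 353 kJ/mol

Let D be the C–C bond energy.
Σ(broken) = 4×422 + 1×593 + 1×446 = 2727
Σ(formed) = 1×D + 1×339 + 5×422 = 2449 + D
ΔH = Σ(broken) − Σ(formed) = (2727) − (2449 + D) = +278 − D
Setting this equal to −75 kJ gives D = 353 kJ/mol.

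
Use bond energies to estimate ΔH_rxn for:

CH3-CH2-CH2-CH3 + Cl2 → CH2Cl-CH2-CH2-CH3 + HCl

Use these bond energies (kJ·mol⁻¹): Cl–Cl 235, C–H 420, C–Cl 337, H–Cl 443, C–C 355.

Bonds broken (reactants):
  C–C: 3 × 355 = 1065
  C–H: 10 × 420 = 4200
  Cl–Cl: 1 × 235 = 235
  Σ(broken) = 5500 kJ
Bonds formed (products):
  C–C: 3 × 355 = 1065
  C–Cl: 1 × 337 = 337
  C–H: 9 × 420 = 3780
  H–Cl: 1 × 443 = 443
  Σ(formed) = 5625 kJ
ΔH = Σ(broken) − Σ(formed) = 5500 − 5625 = −125 kJ

ΔH ≈ −125 kJ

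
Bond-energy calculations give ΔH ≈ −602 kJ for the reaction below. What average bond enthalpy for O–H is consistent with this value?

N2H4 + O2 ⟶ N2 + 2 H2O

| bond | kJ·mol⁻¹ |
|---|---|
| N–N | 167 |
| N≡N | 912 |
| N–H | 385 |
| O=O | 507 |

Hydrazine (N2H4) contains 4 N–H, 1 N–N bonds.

Let D be the O–H bond energy.
Σ(broken) = 4×385 + 1×167 + 1×507 = 2214
Σ(formed) = 1×912 + 4×D = 912 + 4D
ΔH = Σ(broken) − Σ(formed) = (2214) − (912 + 4D) = +1302 − 4D
Setting this equal to −602 kJ gives 4D = 1904, so D = 476 kJ/mol.

D(O–H) ≈ 476 kJ/mol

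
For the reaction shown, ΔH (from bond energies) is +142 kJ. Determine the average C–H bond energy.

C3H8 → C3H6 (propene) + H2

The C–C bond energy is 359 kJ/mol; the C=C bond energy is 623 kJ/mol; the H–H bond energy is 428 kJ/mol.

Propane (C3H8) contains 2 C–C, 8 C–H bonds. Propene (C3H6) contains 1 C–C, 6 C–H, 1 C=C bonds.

Let D be the C–H bond energy.
Σ(broken) = 2×359 + 8×D = 718 + 8D
Σ(formed) = 1×359 + 6×D + 1×623 + 1×428 = 1410 + 6D
ΔH = Σ(broken) − Σ(formed) = (718 + 8D) − (1410 + 6D) = −692 + 2D
Setting this equal to +142 kJ gives 2D = 834, so D = 417 kJ/mol.

D(C–H) ≈ 417 kJ/mol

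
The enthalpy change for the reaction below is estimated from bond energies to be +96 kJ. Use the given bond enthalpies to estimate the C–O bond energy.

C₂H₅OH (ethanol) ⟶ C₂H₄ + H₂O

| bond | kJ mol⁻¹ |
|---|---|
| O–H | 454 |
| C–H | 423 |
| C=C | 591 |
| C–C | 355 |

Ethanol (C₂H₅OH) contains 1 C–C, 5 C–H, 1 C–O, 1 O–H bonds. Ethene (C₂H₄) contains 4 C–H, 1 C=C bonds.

D(C–O) ≈ 363 kJ/mol

Let D be the C–O bond energy.
Σ(broken) = 1×355 + 5×423 + 1×D + 1×454 = 2924 + D
Σ(formed) = 4×423 + 1×591 + 2×454 = 3191
ΔH = Σ(broken) − Σ(formed) = (2924 + D) − (3191) = −267 + D
Setting this equal to +96 kJ gives D = 363 kJ/mol.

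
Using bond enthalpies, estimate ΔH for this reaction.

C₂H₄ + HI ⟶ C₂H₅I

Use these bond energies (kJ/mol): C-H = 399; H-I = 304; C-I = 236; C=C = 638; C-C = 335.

Bonds broken (reactants):
  C-H: 4 × 399 = 1596
  C=C: 1 × 638 = 638
  H-I: 1 × 304 = 304
  Σ(broken) = 2538 kJ
Bonds formed (products):
  C-C: 1 × 335 = 335
  C-H: 5 × 399 = 1995
  C-I: 1 × 236 = 236
  Σ(formed) = 2566 kJ
ΔH = Σ(broken) − Σ(formed) = 2538 − 2566 = −28 kJ

ΔH ≈ −28 kJ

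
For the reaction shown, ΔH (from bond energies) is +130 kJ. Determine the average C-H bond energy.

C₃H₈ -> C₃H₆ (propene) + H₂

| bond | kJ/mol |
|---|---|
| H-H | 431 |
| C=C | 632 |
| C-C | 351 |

D(C-H) ≈ 421 kJ/mol

Let D be the C-H bond energy.
Σ(broken) = 2×351 + 8×D = 702 + 8D
Σ(formed) = 1×351 + 6×D + 1×632 + 1×431 = 1414 + 6D
ΔH = Σ(broken) − Σ(formed) = (702 + 8D) − (1414 + 6D) = −712 + 2D
Setting this equal to +130 kJ gives 2D = 842, so D = 421 kJ/mol.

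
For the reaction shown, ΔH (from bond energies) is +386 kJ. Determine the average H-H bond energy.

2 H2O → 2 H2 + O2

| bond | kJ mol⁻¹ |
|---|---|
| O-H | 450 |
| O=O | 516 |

D(H-H) ≈ 449 kJ/mol

Let D be the H-H bond energy.
Σ(broken) = 4×450 = 1800
Σ(formed) = 2×D + 1×516 = 516 + 2D
ΔH = Σ(broken) − Σ(formed) = (1800) − (516 + 2D) = +1284 − 2D
Setting this equal to +386 kJ gives 2D = 898, so D = 449 kJ/mol.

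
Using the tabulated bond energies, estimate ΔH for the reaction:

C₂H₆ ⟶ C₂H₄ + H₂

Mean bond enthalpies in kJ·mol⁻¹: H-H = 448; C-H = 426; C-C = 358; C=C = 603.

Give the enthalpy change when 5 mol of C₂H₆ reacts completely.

ΔH = +795 kJ

Bonds broken (reactants):
  C-C: 1 × 358 = 358
  C-H: 6 × 426 = 2556
  Σ(broken) = 2914 kJ
Bonds formed (products):
  C-H: 4 × 426 = 1704
  C=C: 1 × 603 = 603
  H-H: 1 × 448 = 448
  Σ(formed) = 2755 kJ
ΔH = Σ(broken) − Σ(formed) = 2914 − 2755 = +159 kJ
For 5× the reaction as written: 5 × (+159) = +795 kJ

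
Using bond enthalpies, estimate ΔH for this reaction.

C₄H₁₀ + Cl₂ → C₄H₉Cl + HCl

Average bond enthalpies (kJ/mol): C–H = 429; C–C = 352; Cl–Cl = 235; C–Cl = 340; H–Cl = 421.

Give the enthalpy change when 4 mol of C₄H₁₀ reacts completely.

Bonds broken (reactants):
  C–C: 3 × 352 = 1056
  C–H: 10 × 429 = 4290
  Cl–Cl: 1 × 235 = 235
  Σ(broken) = 5581 kJ
Bonds formed (products):
  C–C: 3 × 352 = 1056
  C–Cl: 1 × 340 = 340
  C–H: 9 × 429 = 3861
  H–Cl: 1 × 421 = 421
  Σ(formed) = 5678 kJ
ΔH = Σ(broken) − Σ(formed) = 5581 − 5678 = −97 kJ
For 4× the reaction as written: 4 × (−97) = −388 kJ

ΔH = −388 kJ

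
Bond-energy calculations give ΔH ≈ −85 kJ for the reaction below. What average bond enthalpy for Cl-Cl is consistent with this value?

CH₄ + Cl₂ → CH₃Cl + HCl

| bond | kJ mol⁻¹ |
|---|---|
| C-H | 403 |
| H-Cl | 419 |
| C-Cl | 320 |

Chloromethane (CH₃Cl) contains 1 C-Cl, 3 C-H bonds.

D(Cl-Cl) ≈ 251 kJ/mol

Let D be the Cl-Cl bond energy.
Σ(broken) = 4×403 + 1×D = 1612 + D
Σ(formed) = 1×320 + 3×403 + 1×419 = 1948
ΔH = Σ(broken) − Σ(formed) = (1612 + D) − (1948) = −336 + D
Setting this equal to −85 kJ gives D = 251 kJ/mol.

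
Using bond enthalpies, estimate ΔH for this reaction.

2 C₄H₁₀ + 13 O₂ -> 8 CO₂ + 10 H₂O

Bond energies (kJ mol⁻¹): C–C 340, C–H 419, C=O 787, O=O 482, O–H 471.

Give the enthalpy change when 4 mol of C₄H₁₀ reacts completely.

Bonds broken (reactants):
  C–C: 6 × 340 = 2040
  C–H: 20 × 419 = 8380
  O=O: 13 × 482 = 6266
  Σ(broken) = 16686 kJ
Bonds formed (products):
  C=O: 16 × 787 = 12592
  O–H: 20 × 471 = 9420
  Σ(formed) = 22012 kJ
ΔH = Σ(broken) − Σ(formed) = 16686 − 22012 = −5326 kJ
For 2× the reaction as written: 2 × (−5326) = −10652 kJ

ΔH = −10652 kJ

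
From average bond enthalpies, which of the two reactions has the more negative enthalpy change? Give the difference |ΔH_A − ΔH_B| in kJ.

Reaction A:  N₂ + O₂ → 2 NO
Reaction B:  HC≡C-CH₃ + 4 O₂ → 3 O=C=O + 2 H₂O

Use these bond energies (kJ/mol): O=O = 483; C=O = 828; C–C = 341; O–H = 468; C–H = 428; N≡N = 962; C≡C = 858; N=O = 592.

Reaction B, by 2258 kJ

Reaction A:
  Bonds broken (reactants):
    N≡N: 1 × 962 = 962
    O=O: 1 × 483 = 483
    Σ(broken) = 1445 kJ
  Bonds formed (products):
    N=O: 2 × 592 = 1184
    Σ(formed) = 1184 kJ
  ΔH_A = 1445 − 1184 = +261 kJ
Reaction B:
  Bonds broken (reactants):
    C≡C: 1 × 858 = 858
    C–C: 1 × 341 = 341
    C–H: 4 × 428 = 1712
    O=O: 4 × 483 = 1932
    Σ(broken) = 4843 kJ
  Bonds formed (products):
    C=O: 6 × 828 = 4968
    O–H: 4 × 468 = 1872
    Σ(formed) = 6840 kJ
  ΔH_B = 4843 − 6840 = −1997 kJ
ΔH_A − ΔH_B = +2258 kJ, so reaction B has the more negative ΔH; |ΔH_A − ΔH_B| = 2258 kJ.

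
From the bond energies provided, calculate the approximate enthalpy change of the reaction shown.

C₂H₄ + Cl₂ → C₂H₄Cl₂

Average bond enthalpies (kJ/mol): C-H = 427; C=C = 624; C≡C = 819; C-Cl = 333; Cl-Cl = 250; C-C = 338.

ΔH ≈ −130 kJ

Bonds broken (reactants):
  C-H: 4 × 427 = 1708
  C=C: 1 × 624 = 624
  Cl-Cl: 1 × 250 = 250
  Σ(broken) = 2582 kJ
Bonds formed (products):
  C-C: 1 × 338 = 338
  C-Cl: 2 × 333 = 666
  C-H: 4 × 427 = 1708
  Σ(formed) = 2712 kJ
ΔH = Σ(broken) − Σ(formed) = 2582 − 2712 = −130 kJ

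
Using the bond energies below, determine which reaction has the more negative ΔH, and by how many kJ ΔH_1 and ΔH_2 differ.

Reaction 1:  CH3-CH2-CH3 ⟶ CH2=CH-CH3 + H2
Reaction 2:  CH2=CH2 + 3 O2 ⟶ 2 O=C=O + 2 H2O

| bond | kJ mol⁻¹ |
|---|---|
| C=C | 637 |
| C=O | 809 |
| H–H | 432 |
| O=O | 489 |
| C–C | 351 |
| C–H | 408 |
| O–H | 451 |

Reaction 2, by 1402 kJ

Reaction 1:
  Bonds broken (reactants):
    C–C: 2 × 351 = 702
    C–H: 8 × 408 = 3264
    Σ(broken) = 3966 kJ
  Bonds formed (products):
    C–C: 1 × 351 = 351
    C–H: 6 × 408 = 2448
    C=C: 1 × 637 = 637
    H–H: 1 × 432 = 432
    Σ(formed) = 3868 kJ
  ΔH_1 = 3966 − 3868 = +98 kJ
Reaction 2:
  Bonds broken (reactants):
    C–H: 4 × 408 = 1632
    C=C: 1 × 637 = 637
    O=O: 3 × 489 = 1467
    Σ(broken) = 3736 kJ
  Bonds formed (products):
    C=O: 4 × 809 = 3236
    O–H: 4 × 451 = 1804
    Σ(formed) = 5040 kJ
  ΔH_2 = 3736 − 5040 = −1304 kJ
ΔH_1 − ΔH_2 = +1402 kJ, so reaction 2 has the more negative ΔH; |ΔH_1 − ΔH_2| = 1402 kJ.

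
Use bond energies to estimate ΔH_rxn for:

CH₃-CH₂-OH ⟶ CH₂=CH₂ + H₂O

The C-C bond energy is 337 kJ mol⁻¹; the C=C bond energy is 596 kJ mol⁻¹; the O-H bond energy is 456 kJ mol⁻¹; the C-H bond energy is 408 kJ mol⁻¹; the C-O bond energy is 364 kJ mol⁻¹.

ΔH ≈ +57 kJ

Bonds broken (reactants):
  C-C: 1 × 337 = 337
  C-H: 5 × 408 = 2040
  C-O: 1 × 364 = 364
  O-H: 1 × 456 = 456
  Σ(broken) = 3197 kJ
Bonds formed (products):
  C-H: 4 × 408 = 1632
  C=C: 1 × 596 = 596
  O-H: 2 × 456 = 912
  Σ(formed) = 3140 kJ
ΔH = Σ(broken) − Σ(formed) = 3197 − 3140 = +57 kJ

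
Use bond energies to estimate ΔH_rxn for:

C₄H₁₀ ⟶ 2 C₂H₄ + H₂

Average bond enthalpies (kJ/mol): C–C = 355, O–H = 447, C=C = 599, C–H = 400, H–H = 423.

ΔH ≈ +244 kJ

Bonds broken (reactants):
  C–C: 3 × 355 = 1065
  C–H: 10 × 400 = 4000
  Σ(broken) = 5065 kJ
Bonds formed (products):
  C–H: 8 × 400 = 3200
  C=C: 2 × 599 = 1198
  H–H: 1 × 423 = 423
  Σ(formed) = 4821 kJ
ΔH = Σ(broken) − Σ(formed) = 5065 − 4821 = +244 kJ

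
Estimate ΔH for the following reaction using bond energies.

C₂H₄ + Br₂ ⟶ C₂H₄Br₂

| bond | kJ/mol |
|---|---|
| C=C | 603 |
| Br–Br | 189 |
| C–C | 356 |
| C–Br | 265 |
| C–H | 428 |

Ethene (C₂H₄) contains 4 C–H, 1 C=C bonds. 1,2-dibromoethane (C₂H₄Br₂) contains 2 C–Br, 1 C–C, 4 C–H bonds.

Bonds broken (reactants):
  Br–Br: 1 × 189 = 189
  C–H: 4 × 428 = 1712
  C=C: 1 × 603 = 603
  Σ(broken) = 2504 kJ
Bonds formed (products):
  C–Br: 2 × 265 = 530
  C–C: 1 × 356 = 356
  C–H: 4 × 428 = 1712
  Σ(formed) = 2598 kJ
ΔH = Σ(broken) − Σ(formed) = 2504 − 2598 = −94 kJ

ΔH ≈ −94 kJ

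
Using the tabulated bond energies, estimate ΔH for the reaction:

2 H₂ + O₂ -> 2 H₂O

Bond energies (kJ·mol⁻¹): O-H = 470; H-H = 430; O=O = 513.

Bonds broken (reactants):
  H-H: 2 × 430 = 860
  O=O: 1 × 513 = 513
  Σ(broken) = 1373 kJ
Bonds formed (products):
  O-H: 4 × 470 = 1880
  Σ(formed) = 1880 kJ
ΔH = Σ(broken) − Σ(formed) = 1373 − 1880 = −507 kJ

ΔH ≈ −507 kJ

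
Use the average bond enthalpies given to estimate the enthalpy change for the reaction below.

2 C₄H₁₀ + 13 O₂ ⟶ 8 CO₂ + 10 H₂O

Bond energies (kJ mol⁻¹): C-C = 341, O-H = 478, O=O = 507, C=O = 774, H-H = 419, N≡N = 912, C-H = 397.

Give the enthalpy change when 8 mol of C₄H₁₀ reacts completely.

Bonds broken (reactants):
  C-C: 6 × 341 = 2046
  C-H: 20 × 397 = 7940
  O=O: 13 × 507 = 6591
  Σ(broken) = 16577 kJ
Bonds formed (products):
  C=O: 16 × 774 = 12384
  O-H: 20 × 478 = 9560
  Σ(formed) = 21944 kJ
ΔH = Σ(broken) − Σ(formed) = 16577 − 21944 = −5367 kJ
For 4× the reaction as written: 4 × (−5367) = −21468 kJ

ΔH = −21468 kJ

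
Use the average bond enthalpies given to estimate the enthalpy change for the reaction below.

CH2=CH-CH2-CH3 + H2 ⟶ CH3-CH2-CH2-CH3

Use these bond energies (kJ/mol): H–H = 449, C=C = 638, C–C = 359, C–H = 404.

ΔH ≈ −80 kJ

Bonds broken (reactants):
  C–C: 2 × 359 = 718
  C–H: 8 × 404 = 3232
  C=C: 1 × 638 = 638
  H–H: 1 × 449 = 449
  Σ(broken) = 5037 kJ
Bonds formed (products):
  C–C: 3 × 359 = 1077
  C–H: 10 × 404 = 4040
  Σ(formed) = 5117 kJ
ΔH = Σ(broken) − Σ(formed) = 5037 − 5117 = −80 kJ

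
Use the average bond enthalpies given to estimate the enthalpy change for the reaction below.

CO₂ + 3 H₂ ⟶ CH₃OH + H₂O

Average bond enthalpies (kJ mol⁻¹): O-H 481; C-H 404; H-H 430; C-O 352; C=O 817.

Bonds broken (reactants):
  C=O: 2 × 817 = 1634
  H-H: 3 × 430 = 1290
  Σ(broken) = 2924 kJ
Bonds formed (products):
  C-H: 3 × 404 = 1212
  C-O: 1 × 352 = 352
  O-H: 3 × 481 = 1443
  Σ(formed) = 3007 kJ
ΔH = Σ(broken) − Σ(formed) = 2924 − 3007 = −83 kJ

ΔH ≈ −83 kJ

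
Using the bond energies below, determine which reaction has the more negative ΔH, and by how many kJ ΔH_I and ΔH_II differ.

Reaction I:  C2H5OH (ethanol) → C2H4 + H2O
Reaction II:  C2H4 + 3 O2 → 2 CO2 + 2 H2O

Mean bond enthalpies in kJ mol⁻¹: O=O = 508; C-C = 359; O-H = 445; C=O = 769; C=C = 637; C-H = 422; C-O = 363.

Reaction I:
  Bonds broken (reactants):
    C-C: 1 × 359 = 359
    C-H: 5 × 422 = 2110
    C-O: 1 × 363 = 363
    O-H: 1 × 445 = 445
    Σ(broken) = 3277 kJ
  Bonds formed (products):
    C-H: 4 × 422 = 1688
    C=C: 1 × 637 = 637
    O-H: 2 × 445 = 890
    Σ(formed) = 3215 kJ
  ΔH_I = 3277 − 3215 = +62 kJ
Reaction II:
  Bonds broken (reactants):
    C-H: 4 × 422 = 1688
    C=C: 1 × 637 = 637
    O=O: 3 × 508 = 1524
    Σ(broken) = 3849 kJ
  Bonds formed (products):
    C=O: 4 × 769 = 3076
    O-H: 4 × 445 = 1780
    Σ(formed) = 4856 kJ
  ΔH_II = 3849 − 4856 = −1007 kJ
ΔH_I − ΔH_II = +1069 kJ, so reaction II has the more negative ΔH; |ΔH_I − ΔH_II| = 1069 kJ.

Reaction II, by 1069 kJ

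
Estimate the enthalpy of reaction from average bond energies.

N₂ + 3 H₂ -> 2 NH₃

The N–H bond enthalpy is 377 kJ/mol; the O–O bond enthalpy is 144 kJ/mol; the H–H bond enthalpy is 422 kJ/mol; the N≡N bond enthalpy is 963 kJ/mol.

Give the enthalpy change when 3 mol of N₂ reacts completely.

ΔH = −99 kJ

Bonds broken (reactants):
  H–H: 3 × 422 = 1266
  N≡N: 1 × 963 = 963
  Σ(broken) = 2229 kJ
Bonds formed (products):
  N–H: 6 × 377 = 2262
  Σ(formed) = 2262 kJ
ΔH = Σ(broken) − Σ(formed) = 2229 − 2262 = −33 kJ
For 3× the reaction as written: 3 × (−33) = −99 kJ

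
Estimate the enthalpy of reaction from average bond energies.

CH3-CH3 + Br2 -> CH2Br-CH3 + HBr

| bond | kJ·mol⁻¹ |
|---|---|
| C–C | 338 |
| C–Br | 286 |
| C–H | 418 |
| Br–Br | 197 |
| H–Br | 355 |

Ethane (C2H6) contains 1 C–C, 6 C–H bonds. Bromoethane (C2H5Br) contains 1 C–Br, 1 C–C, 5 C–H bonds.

Bonds broken (reactants):
  Br–Br: 1 × 197 = 197
  C–C: 1 × 338 = 338
  C–H: 6 × 418 = 2508
  Σ(broken) = 3043 kJ
Bonds formed (products):
  C–Br: 1 × 286 = 286
  C–C: 1 × 338 = 338
  C–H: 5 × 418 = 2090
  H–Br: 1 × 355 = 355
  Σ(formed) = 3069 kJ
ΔH = Σ(broken) − Σ(formed) = 3043 − 3069 = −26 kJ

ΔH ≈ −26 kJ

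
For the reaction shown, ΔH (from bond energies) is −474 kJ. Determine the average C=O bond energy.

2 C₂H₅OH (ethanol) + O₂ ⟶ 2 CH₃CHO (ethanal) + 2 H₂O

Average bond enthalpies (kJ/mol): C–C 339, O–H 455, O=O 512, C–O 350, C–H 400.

Let D be the C=O bond energy.
Σ(broken) = 2×339 + 10×400 + 2×350 + 2×455 + 1×512 = 6800
Σ(formed) = 2×339 + 8×400 + 2×D + 4×455 = 5698 + 2D
ΔH = Σ(broken) − Σ(formed) = (6800) − (5698 + 2D) = +1102 − 2D
Setting this equal to −474 kJ gives 2D = 1576, so D = 788 kJ/mol.

D(C=O) ≈ 788 kJ/mol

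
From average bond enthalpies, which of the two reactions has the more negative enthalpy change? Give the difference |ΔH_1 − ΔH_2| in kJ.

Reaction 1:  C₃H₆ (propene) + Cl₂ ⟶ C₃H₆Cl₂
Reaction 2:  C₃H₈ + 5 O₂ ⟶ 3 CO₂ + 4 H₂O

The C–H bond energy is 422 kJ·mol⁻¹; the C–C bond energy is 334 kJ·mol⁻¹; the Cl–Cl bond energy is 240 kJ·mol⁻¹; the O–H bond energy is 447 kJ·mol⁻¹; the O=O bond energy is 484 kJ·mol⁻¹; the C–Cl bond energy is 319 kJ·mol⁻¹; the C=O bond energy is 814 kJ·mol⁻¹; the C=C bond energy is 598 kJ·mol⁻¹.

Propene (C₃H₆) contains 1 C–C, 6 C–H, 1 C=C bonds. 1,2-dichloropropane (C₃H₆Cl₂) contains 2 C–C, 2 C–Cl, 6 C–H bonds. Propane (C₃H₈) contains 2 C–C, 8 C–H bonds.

Reaction 1:
  Bonds broken (reactants):
    C–C: 1 × 334 = 334
    C–H: 6 × 422 = 2532
    C=C: 1 × 598 = 598
    Cl–Cl: 1 × 240 = 240
    Σ(broken) = 3704 kJ
  Bonds formed (products):
    C–C: 2 × 334 = 668
    C–Cl: 2 × 319 = 638
    C–H: 6 × 422 = 2532
    Σ(formed) = 3838 kJ
  ΔH_1 = 3704 − 3838 = −134 kJ
Reaction 2:
  Bonds broken (reactants):
    C–C: 2 × 334 = 668
    C–H: 8 × 422 = 3376
    O=O: 5 × 484 = 2420
    Σ(broken) = 6464 kJ
  Bonds formed (products):
    C=O: 6 × 814 = 4884
    O–H: 8 × 447 = 3576
    Σ(formed) = 8460 kJ
  ΔH_2 = 6464 − 8460 = −1996 kJ
ΔH_1 − ΔH_2 = +1862 kJ, so reaction 2 has the more negative ΔH; |ΔH_1 − ΔH_2| = 1862 kJ.

Reaction 2, by 1862 kJ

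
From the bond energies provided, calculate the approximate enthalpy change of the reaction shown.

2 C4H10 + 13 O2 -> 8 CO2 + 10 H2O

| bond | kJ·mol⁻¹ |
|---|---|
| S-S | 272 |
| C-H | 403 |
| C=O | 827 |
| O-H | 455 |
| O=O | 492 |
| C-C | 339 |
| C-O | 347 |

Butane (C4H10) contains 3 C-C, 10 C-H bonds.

Bonds broken (reactants):
  C-C: 6 × 339 = 2034
  C-H: 20 × 403 = 8060
  O=O: 13 × 492 = 6396
  Σ(broken) = 16490 kJ
Bonds formed (products):
  C=O: 16 × 827 = 13232
  O-H: 20 × 455 = 9100
  Σ(formed) = 22332 kJ
ΔH = Σ(broken) − Σ(formed) = 16490 − 22332 = −5842 kJ

ΔH ≈ −5842 kJ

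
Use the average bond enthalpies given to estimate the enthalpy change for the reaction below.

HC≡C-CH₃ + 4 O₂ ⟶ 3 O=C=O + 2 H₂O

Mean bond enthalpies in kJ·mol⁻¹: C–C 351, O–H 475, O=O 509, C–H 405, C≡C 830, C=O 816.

Bonds broken (reactants):
  C≡C: 1 × 830 = 830
  C–C: 1 × 351 = 351
  C–H: 4 × 405 = 1620
  O=O: 4 × 509 = 2036
  Σ(broken) = 4837 kJ
Bonds formed (products):
  C=O: 6 × 816 = 4896
  O–H: 4 × 475 = 1900
  Σ(formed) = 6796 kJ
ΔH = Σ(broken) − Σ(formed) = 4837 − 6796 = −1959 kJ

ΔH ≈ −1959 kJ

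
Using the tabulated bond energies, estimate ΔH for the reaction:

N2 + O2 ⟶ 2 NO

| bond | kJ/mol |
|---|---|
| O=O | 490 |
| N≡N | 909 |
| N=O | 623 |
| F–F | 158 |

Bonds broken (reactants):
  N≡N: 1 × 909 = 909
  O=O: 1 × 490 = 490
  Σ(broken) = 1399 kJ
Bonds formed (products):
  N=O: 2 × 623 = 1246
  Σ(formed) = 1246 kJ
ΔH = Σ(broken) − Σ(formed) = 1399 − 1246 = +153 kJ

ΔH ≈ +153 kJ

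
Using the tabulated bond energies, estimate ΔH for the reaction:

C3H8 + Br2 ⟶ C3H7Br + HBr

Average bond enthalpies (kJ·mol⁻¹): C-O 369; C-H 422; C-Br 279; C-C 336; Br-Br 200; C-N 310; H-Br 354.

ΔH ≈ −11 kJ

Bonds broken (reactants):
  Br-Br: 1 × 200 = 200
  C-C: 2 × 336 = 672
  C-H: 8 × 422 = 3376
  Σ(broken) = 4248 kJ
Bonds formed (products):
  C-Br: 1 × 279 = 279
  C-C: 2 × 336 = 672
  C-H: 7 × 422 = 2954
  H-Br: 1 × 354 = 354
  Σ(formed) = 4259 kJ
ΔH = Σ(broken) − Σ(formed) = 4248 − 4259 = −11 kJ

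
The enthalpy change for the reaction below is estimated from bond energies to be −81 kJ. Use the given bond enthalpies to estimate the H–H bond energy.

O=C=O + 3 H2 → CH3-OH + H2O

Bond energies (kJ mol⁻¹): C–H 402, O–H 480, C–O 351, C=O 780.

D(H–H) ≈ 452 kJ/mol

Let D be the H–H bond energy.
Σ(broken) = 2×780 + 3×D = 1560 + 3D
Σ(formed) = 3×402 + 1×351 + 3×480 = 2997
ΔH = Σ(broken) − Σ(formed) = (1560 + 3D) − (2997) = −1437 + 3D
Setting this equal to −81 kJ gives 3D = 1356, so D = 452 kJ/mol.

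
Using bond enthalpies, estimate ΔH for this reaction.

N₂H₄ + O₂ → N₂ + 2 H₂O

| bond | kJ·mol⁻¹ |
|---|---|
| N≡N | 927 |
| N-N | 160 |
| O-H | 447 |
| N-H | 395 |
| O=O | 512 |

ΔH ≈ −463 kJ

Bonds broken (reactants):
  N-H: 4 × 395 = 1580
  N-N: 1 × 160 = 160
  O=O: 1 × 512 = 512
  Σ(broken) = 2252 kJ
Bonds formed (products):
  N≡N: 1 × 927 = 927
  O-H: 4 × 447 = 1788
  Σ(formed) = 2715 kJ
ΔH = Σ(broken) − Σ(formed) = 2252 − 2715 = −463 kJ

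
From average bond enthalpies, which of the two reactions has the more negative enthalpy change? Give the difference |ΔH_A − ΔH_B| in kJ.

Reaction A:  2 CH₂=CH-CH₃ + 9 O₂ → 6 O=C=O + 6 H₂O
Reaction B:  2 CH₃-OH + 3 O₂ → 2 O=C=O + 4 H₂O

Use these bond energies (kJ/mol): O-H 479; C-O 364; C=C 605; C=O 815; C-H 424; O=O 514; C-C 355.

Reaction A:
  Bonds broken (reactants):
    C-C: 2 × 355 = 710
    C-H: 12 × 424 = 5088
    C=C: 2 × 605 = 1210
    O=O: 9 × 514 = 4626
    Σ(broken) = 11634 kJ
  Bonds formed (products):
    C=O: 12 × 815 = 9780
    O-H: 12 × 479 = 5748
    Σ(formed) = 15528 kJ
  ΔH_A = 11634 − 15528 = −3894 kJ
Reaction B:
  Bonds broken (reactants):
    C-H: 6 × 424 = 2544
    C-O: 2 × 364 = 728
    O-H: 2 × 479 = 958
    O=O: 3 × 514 = 1542
    Σ(broken) = 5772 kJ
  Bonds formed (products):
    C=O: 4 × 815 = 3260
    O-H: 8 × 479 = 3832
    Σ(formed) = 7092 kJ
  ΔH_B = 5772 − 7092 = −1320 kJ
ΔH_A − ΔH_B = −2574 kJ, so reaction A has the more negative ΔH; |ΔH_A − ΔH_B| = 2574 kJ.

Reaction A, by 2574 kJ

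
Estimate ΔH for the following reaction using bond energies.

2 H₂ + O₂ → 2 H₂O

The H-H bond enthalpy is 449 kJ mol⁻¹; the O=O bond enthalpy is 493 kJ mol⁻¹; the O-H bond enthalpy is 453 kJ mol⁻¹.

ΔH ≈ −421 kJ

Bonds broken (reactants):
  H-H: 2 × 449 = 898
  O=O: 1 × 493 = 493
  Σ(broken) = 1391 kJ
Bonds formed (products):
  O-H: 4 × 453 = 1812
  Σ(formed) = 1812 kJ
ΔH = Σ(broken) − Σ(formed) = 1391 − 1812 = −421 kJ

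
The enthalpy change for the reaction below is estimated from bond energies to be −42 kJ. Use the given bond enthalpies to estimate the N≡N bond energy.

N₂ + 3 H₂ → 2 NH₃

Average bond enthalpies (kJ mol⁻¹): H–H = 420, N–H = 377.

Let D be the N≡N bond energy.
Σ(broken) = 3×420 + 1×D = 1260 + D
Σ(formed) = 6×377 = 2262
ΔH = Σ(broken) − Σ(formed) = (1260 + D) − (2262) = −1002 + D
Setting this equal to −42 kJ gives D = 960 kJ/mol.

D(N≡N) ≈ 960 kJ/mol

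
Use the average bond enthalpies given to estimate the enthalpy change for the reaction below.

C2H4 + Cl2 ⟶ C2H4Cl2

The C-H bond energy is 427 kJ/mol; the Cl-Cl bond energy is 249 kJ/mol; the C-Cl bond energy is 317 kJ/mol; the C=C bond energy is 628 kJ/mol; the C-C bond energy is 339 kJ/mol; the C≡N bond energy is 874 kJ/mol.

Bonds broken (reactants):
  C-H: 4 × 427 = 1708
  C=C: 1 × 628 = 628
  Cl-Cl: 1 × 249 = 249
  Σ(broken) = 2585 kJ
Bonds formed (products):
  C-C: 1 × 339 = 339
  C-Cl: 2 × 317 = 634
  C-H: 4 × 427 = 1708
  Σ(formed) = 2681 kJ
ΔH = Σ(broken) − Σ(formed) = 2585 − 2681 = −96 kJ

ΔH ≈ −96 kJ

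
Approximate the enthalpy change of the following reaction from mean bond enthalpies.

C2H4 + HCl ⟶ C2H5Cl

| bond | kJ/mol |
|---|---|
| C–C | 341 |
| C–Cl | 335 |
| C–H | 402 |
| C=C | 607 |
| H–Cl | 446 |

Bonds broken (reactants):
  C–H: 4 × 402 = 1608
  C=C: 1 × 607 = 607
  H–Cl: 1 × 446 = 446
  Σ(broken) = 2661 kJ
Bonds formed (products):
  C–C: 1 × 341 = 341
  C–Cl: 1 × 335 = 335
  C–H: 5 × 402 = 2010
  Σ(formed) = 2686 kJ
ΔH = Σ(broken) − Σ(formed) = 2661 − 2686 = −25 kJ

ΔH ≈ −25 kJ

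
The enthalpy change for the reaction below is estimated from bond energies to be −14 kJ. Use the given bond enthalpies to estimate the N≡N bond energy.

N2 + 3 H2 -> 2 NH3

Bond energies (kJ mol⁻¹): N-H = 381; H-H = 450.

D(N≡N) ≈ 922 kJ/mol

Let D be the N≡N bond energy.
Σ(broken) = 3×450 + 1×D = 1350 + D
Σ(formed) = 6×381 = 2286
ΔH = Σ(broken) − Σ(formed) = (1350 + D) − (2286) = −936 + D
Setting this equal to −14 kJ gives D = 922 kJ/mol.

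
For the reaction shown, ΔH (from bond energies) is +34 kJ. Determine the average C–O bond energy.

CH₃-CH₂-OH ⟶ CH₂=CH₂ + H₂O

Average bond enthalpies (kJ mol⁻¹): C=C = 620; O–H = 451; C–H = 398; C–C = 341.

D(C–O) ≈ 366 kJ/mol

Let D be the C–O bond energy.
Σ(broken) = 1×341 + 5×398 + 1×D + 1×451 = 2782 + D
Σ(formed) = 4×398 + 1×620 + 2×451 = 3114
ΔH = Σ(broken) − Σ(formed) = (2782 + D) − (3114) = −332 + D
Setting this equal to +34 kJ gives D = 366 kJ/mol.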